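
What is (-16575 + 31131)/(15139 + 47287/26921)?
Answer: 65310346/67934051 ≈ 0.96138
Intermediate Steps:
(-16575 + 31131)/(15139 + 47287/26921) = 14556/(15139 + 47287*(1/26921)) = 14556/(15139 + 47287/26921) = 14556/(407604306/26921) = 14556*(26921/407604306) = 65310346/67934051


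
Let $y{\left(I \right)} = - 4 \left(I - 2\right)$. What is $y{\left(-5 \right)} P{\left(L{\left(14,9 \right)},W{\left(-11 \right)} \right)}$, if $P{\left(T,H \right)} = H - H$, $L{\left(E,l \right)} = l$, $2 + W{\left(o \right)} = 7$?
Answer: $0$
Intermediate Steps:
$W{\left(o \right)} = 5$ ($W{\left(o \right)} = -2 + 7 = 5$)
$y{\left(I \right)} = 8 - 4 I$ ($y{\left(I \right)} = - 4 \left(-2 + I\right) = 8 - 4 I$)
$P{\left(T,H \right)} = 0$
$y{\left(-5 \right)} P{\left(L{\left(14,9 \right)},W{\left(-11 \right)} \right)} = \left(8 - -20\right) 0 = \left(8 + 20\right) 0 = 28 \cdot 0 = 0$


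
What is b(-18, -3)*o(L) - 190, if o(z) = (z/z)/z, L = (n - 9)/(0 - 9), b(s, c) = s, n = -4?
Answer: -2632/13 ≈ -202.46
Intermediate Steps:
L = 13/9 (L = (-4 - 9)/(0 - 9) = -13/(-9) = -13*(-⅑) = 13/9 ≈ 1.4444)
o(z) = 1/z
b(-18, -3)*o(L) - 190 = -18/13/9 - 190 = -18*9/13 - 190 = -162/13 - 190 = -2632/13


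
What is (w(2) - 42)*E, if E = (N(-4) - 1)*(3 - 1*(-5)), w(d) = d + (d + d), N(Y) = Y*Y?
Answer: -4320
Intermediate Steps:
N(Y) = Y²
w(d) = 3*d (w(d) = d + 2*d = 3*d)
E = 120 (E = ((-4)² - 1)*(3 - 1*(-5)) = (16 - 1)*(3 + 5) = 15*8 = 120)
(w(2) - 42)*E = (3*2 - 42)*120 = (6 - 42)*120 = -36*120 = -4320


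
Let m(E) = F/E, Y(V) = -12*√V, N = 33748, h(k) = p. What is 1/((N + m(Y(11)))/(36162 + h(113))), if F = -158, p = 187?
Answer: 485775596592/451015285343 - 17229426*√11/451015285343 ≈ 1.0769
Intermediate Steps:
h(k) = 187
m(E) = -158/E
1/((N + m(Y(11)))/(36162 + h(113))) = 1/((33748 - 158*(-√11/132))/(36162 + 187)) = 1/((33748 - (-79)*√11/66)/36349) = 1/((33748 + 79*√11/66)*(1/36349)) = 1/(33748/36349 + 79*√11/2399034)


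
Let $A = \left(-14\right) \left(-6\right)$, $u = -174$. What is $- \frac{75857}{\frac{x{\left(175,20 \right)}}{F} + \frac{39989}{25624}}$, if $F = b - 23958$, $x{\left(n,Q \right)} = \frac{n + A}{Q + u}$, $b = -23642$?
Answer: $- \frac{254438153631200}{5234678611} \approx -48606.0$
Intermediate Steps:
$A = 84$
$x{\left(n,Q \right)} = \frac{84 + n}{-174 + Q}$ ($x{\left(n,Q \right)} = \frac{n + 84}{Q - 174} = \frac{84 + n}{-174 + Q}$)
$F = -47600$ ($F = -23642 - 23958 = -47600$)
$- \frac{75857}{\frac{x{\left(175,20 \right)}}{F} + \frac{39989}{25624}} = - \frac{75857}{\frac{\frac{1}{-174 + 20} \left(84 + 175\right)}{-47600} + \frac{39989}{25624}} = - \frac{75857}{\frac{1}{-154} \cdot 259 \left(- \frac{1}{47600}\right) + 39989 \cdot \frac{1}{25624}} = - \frac{75857}{\left(- \frac{1}{154}\right) 259 \left(- \frac{1}{47600}\right) + \frac{39989}{25624}} = - \frac{75857}{\left(- \frac{37}{22}\right) \left(- \frac{1}{47600}\right) + \frac{39989}{25624}} = - \frac{75857}{\frac{37}{1047200} + \frac{39989}{25624}} = - \frac{75857}{\frac{5234678611}{3354181600}} = \left(-75857\right) \frac{3354181600}{5234678611} = - \frac{254438153631200}{5234678611}$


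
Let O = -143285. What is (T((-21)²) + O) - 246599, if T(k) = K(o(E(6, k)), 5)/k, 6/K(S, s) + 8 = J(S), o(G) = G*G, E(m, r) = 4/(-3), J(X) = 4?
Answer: -114625897/294 ≈ -3.8988e+5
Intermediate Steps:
E(m, r) = -4/3 (E(m, r) = 4*(-⅓) = -4/3)
o(G) = G²
K(S, s) = -3/2 (K(S, s) = 6/(-8 + 4) = 6/(-4) = 6*(-¼) = -3/2)
T(k) = -3/(2*k)
(T((-21)²) + O) - 246599 = (-3/(2*((-21)²)) - 143285) - 246599 = (-3/2/441 - 143285) - 246599 = (-3/2*1/441 - 143285) - 246599 = (-1/294 - 143285) - 246599 = -42125791/294 - 246599 = -114625897/294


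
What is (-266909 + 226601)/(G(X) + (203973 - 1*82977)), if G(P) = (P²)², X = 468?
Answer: -3359/3997636131 ≈ -8.4025e-7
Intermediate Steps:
G(P) = P⁴
(-266909 + 226601)/(G(X) + (203973 - 1*82977)) = (-266909 + 226601)/(468⁴ + (203973 - 1*82977)) = -40308/(47971512576 + (203973 - 82977)) = -40308/(47971512576 + 120996) = -40308/47971633572 = -40308*1/47971633572 = -3359/3997636131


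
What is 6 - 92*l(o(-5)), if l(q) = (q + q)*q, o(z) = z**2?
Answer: -114994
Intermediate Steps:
l(q) = 2*q**2 (l(q) = (2*q)*q = 2*q**2)
6 - 92*l(o(-5)) = 6 - 184*((-5)**2)**2 = 6 - 184*25**2 = 6 - 184*625 = 6 - 92*1250 = 6 - 115000 = -114994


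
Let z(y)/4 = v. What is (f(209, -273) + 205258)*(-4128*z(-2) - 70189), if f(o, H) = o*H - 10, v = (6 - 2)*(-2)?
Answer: 9174060237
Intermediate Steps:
v = -8 (v = 4*(-2) = -8)
z(y) = -32 (z(y) = 4*(-8) = -32)
f(o, H) = -10 + H*o (f(o, H) = H*o - 10 = -10 + H*o)
(f(209, -273) + 205258)*(-4128*z(-2) - 70189) = ((-10 - 273*209) + 205258)*(-4128*(-32) - 70189) = ((-10 - 57057) + 205258)*(132096 - 70189) = (-57067 + 205258)*61907 = 148191*61907 = 9174060237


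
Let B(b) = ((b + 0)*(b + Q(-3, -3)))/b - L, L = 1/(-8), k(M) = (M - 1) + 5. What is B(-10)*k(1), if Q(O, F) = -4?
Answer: -555/8 ≈ -69.375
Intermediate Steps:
k(M) = 4 + M (k(M) = (-1 + M) + 5 = 4 + M)
L = -⅛ ≈ -0.12500
B(b) = -31/8 + b (B(b) = ((b + 0)*(b - 4))/b - 1*(-⅛) = (b*(-4 + b))/b + ⅛ = (-4 + b) + ⅛ = -31/8 + b)
B(-10)*k(1) = (-31/8 - 10)*(4 + 1) = -111/8*5 = -555/8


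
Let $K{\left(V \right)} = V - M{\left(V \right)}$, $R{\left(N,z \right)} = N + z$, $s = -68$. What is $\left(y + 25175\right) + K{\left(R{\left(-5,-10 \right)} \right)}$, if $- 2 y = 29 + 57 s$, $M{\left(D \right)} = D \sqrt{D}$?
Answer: $\frac{54167}{2} + 15 i \sqrt{15} \approx 27084.0 + 58.095 i$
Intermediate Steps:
$M{\left(D \right)} = D^{\frac{3}{2}}$
$K{\left(V \right)} = V - V^{\frac{3}{2}}$
$y = \frac{3847}{2}$ ($y = - \frac{29 + 57 \left(-68\right)}{2} = - \frac{29 - 3876}{2} = \left(- \frac{1}{2}\right) \left(-3847\right) = \frac{3847}{2} \approx 1923.5$)
$\left(y + 25175\right) + K{\left(R{\left(-5,-10 \right)} \right)} = \left(\frac{3847}{2} + 25175\right) - \left(15 + \left(-5 - 10\right)^{\frac{3}{2}}\right) = \frac{54197}{2} - \left(15 + \left(-15\right)^{\frac{3}{2}}\right) = \frac{54197}{2} - \left(15 - 15 i \sqrt{15}\right) = \frac{54167}{2} + 15 i \sqrt{15}$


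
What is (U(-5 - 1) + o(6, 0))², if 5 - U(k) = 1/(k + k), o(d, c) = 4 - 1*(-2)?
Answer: 17689/144 ≈ 122.84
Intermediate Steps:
o(d, c) = 6 (o(d, c) = 4 + 2 = 6)
U(k) = 5 - 1/(2*k) (U(k) = 5 - 1/(k + k) = 5 - 1/(2*k))
(U(-5 - 1) + o(6, 0))² = ((5 - 1/(2*(-5 - 1))) + 6)² = ((5 - ½/(-6)) + 6)² = ((5 - ½*(-⅙)) + 6)² = ((5 + 1/12) + 6)² = (61/12 + 6)² = (133/12)² = 17689/144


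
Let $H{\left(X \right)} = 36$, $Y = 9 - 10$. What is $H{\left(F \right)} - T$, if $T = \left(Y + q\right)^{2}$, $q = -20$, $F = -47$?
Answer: $-405$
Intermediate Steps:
$Y = -1$ ($Y = 9 - 10 = -1$)
$T = 441$ ($T = \left(-1 - 20\right)^{2} = \left(-21\right)^{2} = 441$)
$H{\left(F \right)} - T = 36 - 441 = -405$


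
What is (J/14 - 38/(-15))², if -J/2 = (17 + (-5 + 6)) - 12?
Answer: 30976/11025 ≈ 2.8096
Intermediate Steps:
J = -12 (J = -2*((17 + (-5 + 6)) - 12) = -2*((17 + 1) - 12) = -2*(18 - 12) = -2*6 = -12)
(J/14 - 38/(-15))² = (-12/14 - 38/(-15))² = (-12*1/14 - 38*(-1/15))² = (-6/7 + 38/15)² = (176/105)² = 30976/11025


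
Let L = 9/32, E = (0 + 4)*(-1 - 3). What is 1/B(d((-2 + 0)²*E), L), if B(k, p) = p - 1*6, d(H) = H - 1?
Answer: -32/183 ≈ -0.17486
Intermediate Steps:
E = -16 (E = 4*(-4) = -16)
d(H) = -1 + H
L = 9/32 (L = 9*(1/32) = 9/32 ≈ 0.28125)
B(k, p) = -6 + p (B(k, p) = p - 6 = -6 + p)
1/B(d((-2 + 0)²*E), L) = 1/(-6 + 9/32) = 1/(-183/32) = -32/183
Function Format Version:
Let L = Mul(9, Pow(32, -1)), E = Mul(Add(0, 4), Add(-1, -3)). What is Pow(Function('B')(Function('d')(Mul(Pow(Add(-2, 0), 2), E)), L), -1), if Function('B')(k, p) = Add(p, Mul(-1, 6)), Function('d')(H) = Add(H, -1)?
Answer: Rational(-32, 183) ≈ -0.17486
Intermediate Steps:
E = -16 (E = Mul(4, -4) = -16)
Function('d')(H) = Add(-1, H)
L = Rational(9, 32) (L = Mul(9, Rational(1, 32)) = Rational(9, 32) ≈ 0.28125)
Function('B')(k, p) = Add(-6, p) (Function('B')(k, p) = Add(p, -6) = Add(-6, p))
Pow(Function('B')(Function('d')(Mul(Pow(Add(-2, 0), 2), E)), L), -1) = Pow(Add(-6, Rational(9, 32)), -1) = Pow(Rational(-183, 32), -1) = Rational(-32, 183)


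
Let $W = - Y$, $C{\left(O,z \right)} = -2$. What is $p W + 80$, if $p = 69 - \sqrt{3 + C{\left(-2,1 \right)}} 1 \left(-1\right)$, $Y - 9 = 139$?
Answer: $-10280$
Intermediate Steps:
$Y = 148$ ($Y = 9 + 139 = 148$)
$W = -148$ ($W = \left(-1\right) 148 = -148$)
$p = 70$ ($p = 69 - \sqrt{3 - 2} \cdot 1 \left(-1\right) = 69 - \sqrt{1} \cdot 1 \left(-1\right) = 69 - 1 \cdot 1 \left(-1\right) = 69 - 1 \left(-1\right) = 69 - -1 = 69 + 1 = 70$)
$p W + 80 = 70 \left(-148\right) + 80 = -10360 + 80 = -10280$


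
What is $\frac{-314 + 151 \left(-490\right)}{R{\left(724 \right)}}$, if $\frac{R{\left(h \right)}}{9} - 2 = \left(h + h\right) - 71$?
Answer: $- \frac{8256}{1379} \approx -5.9869$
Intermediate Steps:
$R{\left(h \right)} = -621 + 18 h$ ($R{\left(h \right)} = 18 + 9 \left(\left(h + h\right) - 71\right) = 18 + 9 \left(2 h - 71\right) = 18 + 9 \left(-71 + 2 h\right) = 18 + \left(-639 + 18 h\right) = -621 + 18 h$)
$\frac{-314 + 151 \left(-490\right)}{R{\left(724 \right)}} = \frac{-314 + 151 \left(-490\right)}{-621 + 18 \cdot 724} = \frac{-314 - 73990}{-621 + 13032} = - \frac{74304}{12411} = \left(-74304\right) \frac{1}{12411} = - \frac{8256}{1379}$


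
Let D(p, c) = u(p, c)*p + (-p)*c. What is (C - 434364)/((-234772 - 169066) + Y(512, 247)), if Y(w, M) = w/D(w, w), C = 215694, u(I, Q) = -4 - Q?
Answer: 44958552/83029093 ≈ 0.54148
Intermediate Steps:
D(p, c) = p*(-4 - c) - c*p (D(p, c) = (-4 - c)*p + (-p)*c = p*(-4 - c) - c*p)
Y(w, M) = -1/(2*(2 + w)) (Y(w, M) = w/((-2*w*(2 + w))) = w*(-1/(2*w*(2 + w))) = -1/(2*(2 + w)))
(C - 434364)/((-234772 - 169066) + Y(512, 247)) = (215694 - 434364)/((-234772 - 169066) - 1/(4 + 2*512)) = -218670/(-403838 - 1/(4 + 1024)) = -218670/(-403838 - 1/1028) = -218670/(-415145465/1028) = -218670*(-1028/415145465) = 44958552/83029093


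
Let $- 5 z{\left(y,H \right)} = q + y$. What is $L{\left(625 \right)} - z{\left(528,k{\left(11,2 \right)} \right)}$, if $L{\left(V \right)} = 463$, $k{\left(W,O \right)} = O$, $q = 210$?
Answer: $\frac{3053}{5} \approx 610.6$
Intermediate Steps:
$z{\left(y,H \right)} = -42 - \frac{y}{5}$ ($z{\left(y,H \right)} = - \frac{210 + y}{5} = -42 - \frac{y}{5}$)
$L{\left(625 \right)} - z{\left(528,k{\left(11,2 \right)} \right)} = 463 - \left(-42 - \frac{528}{5}\right) = 463 - - \frac{738}{5} = 463 + \frac{738}{5} = \frac{3053}{5}$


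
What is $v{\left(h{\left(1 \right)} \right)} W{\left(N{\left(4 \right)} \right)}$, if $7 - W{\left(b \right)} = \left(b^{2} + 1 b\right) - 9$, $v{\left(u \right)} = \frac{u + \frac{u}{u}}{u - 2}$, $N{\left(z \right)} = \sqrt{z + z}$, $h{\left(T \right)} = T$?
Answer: $-16 + 4 \sqrt{2} \approx -10.343$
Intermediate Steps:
$N{\left(z \right)} = \sqrt{2} \sqrt{z}$ ($N{\left(z \right)} = \sqrt{2 z} = \sqrt{2} \sqrt{z}$)
$v{\left(u \right)} = \frac{1 + u}{-2 + u}$ ($v{\left(u \right)} = \frac{u + 1}{-2 + u} = \frac{1 + u}{-2 + u}$)
$W{\left(b \right)} = 16 - b - b^{2}$ ($W{\left(b \right)} = 7 - \left(\left(b^{2} + 1 b\right) - 9\right) = 7 - \left(\left(b^{2} + b\right) - 9\right) = 7 - \left(\left(b + b^{2}\right) - 9\right) = 7 - \left(-9 + b + b^{2}\right) = 16 - b - b^{2}$)
$v{\left(h{\left(1 \right)} \right)} W{\left(N{\left(4 \right)} \right)} = \frac{1 + 1}{-2 + 1} \left(16 - \sqrt{2} \sqrt{4} - \left(\sqrt{2} \sqrt{4}\right)^{2}\right) = \frac{1}{-1} \cdot 2 \left(16 - \sqrt{2} \cdot 2 - \left(\sqrt{2} \cdot 2\right)^{2}\right) = \left(-1\right) 2 \left(16 - 2 \sqrt{2} - \left(2 \sqrt{2}\right)^{2}\right) = - 2 \left(16 - 2 \sqrt{2} - 8\right) = - 2 \left(8 - 2 \sqrt{2}\right) = -16 + 4 \sqrt{2}$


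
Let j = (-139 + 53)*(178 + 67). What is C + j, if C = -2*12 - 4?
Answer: -21098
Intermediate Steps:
C = -28 (C = -24 - 4 = -28)
j = -21070 (j = -86*245 = -21070)
C + j = -28 - 21070 = -21098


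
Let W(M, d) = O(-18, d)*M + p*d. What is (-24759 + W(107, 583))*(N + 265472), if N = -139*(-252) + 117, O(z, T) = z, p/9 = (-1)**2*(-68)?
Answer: -115280907777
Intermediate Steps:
p = -612 (p = 9*((-1)**2*(-68)) = 9*(1*(-68)) = 9*(-68) = -612)
N = 35145 (N = 35028 + 117 = 35145)
W(M, d) = -612*d - 18*M (W(M, d) = -18*M - 612*d = -612*d - 18*M)
(-24759 + W(107, 583))*(N + 265472) = (-24759 + (-612*583 - 18*107))*(35145 + 265472) = (-24759 + (-356796 - 1926))*300617 = (-24759 - 358722)*300617 = -383481*300617 = -115280907777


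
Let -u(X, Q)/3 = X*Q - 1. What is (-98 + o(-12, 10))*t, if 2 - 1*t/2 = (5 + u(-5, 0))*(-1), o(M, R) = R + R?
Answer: -1560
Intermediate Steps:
u(X, Q) = 3 - 3*Q*X (u(X, Q) = -3*(X*Q - 1) = -3*(Q*X - 1) = -3*(-1 + Q*X) = 3 - 3*Q*X)
o(M, R) = 2*R
t = 20 (t = 4 - 2*(5 + (3 - 3*0*(-5)))*(-1) = 4 - 2*(5 + (3 + 0))*(-1) = 4 - 2*(5 + 3)*(-1) = 4 - 16*(-1) = 4 - 2*(-8) = 4 + 16 = 20)
(-98 + o(-12, 10))*t = (-98 + 2*10)*20 = (-98 + 20)*20 = -78*20 = -1560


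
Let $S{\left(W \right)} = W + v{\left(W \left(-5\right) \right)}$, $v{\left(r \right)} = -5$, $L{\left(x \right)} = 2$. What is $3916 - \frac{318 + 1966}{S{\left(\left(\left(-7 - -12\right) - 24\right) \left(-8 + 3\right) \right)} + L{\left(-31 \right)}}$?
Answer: $\frac{89497}{23} \approx 3891.2$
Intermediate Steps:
$S{\left(W \right)} = -5 + W$ ($S{\left(W \right)} = W - 5 = -5 + W$)
$3916 - \frac{318 + 1966}{S{\left(\left(\left(-7 - -12\right) - 24\right) \left(-8 + 3\right) \right)} + L{\left(-31 \right)}} = 3916 - \frac{318 + 1966}{\left(-5 + \left(\left(-7 - -12\right) - 24\right) \left(-8 + 3\right)\right) + 2} = 3916 - \frac{2284}{\left(-5 + \left(\left(-7 + 12\right) - 24\right) \left(-5\right)\right) + 2} = 3916 - \frac{2284}{\left(-5 + \left(5 - 24\right) \left(-5\right)\right) + 2} = 3916 - \frac{2284}{\left(-5 - -95\right) + 2} = 3916 - \frac{2284}{\left(-5 + 95\right) + 2} = 3916 - \frac{2284}{90 + 2} = 3916 - \frac{2284}{92} = 3916 - 2284 \cdot \frac{1}{92} = 3916 - \frac{571}{23} = \frac{89497}{23}$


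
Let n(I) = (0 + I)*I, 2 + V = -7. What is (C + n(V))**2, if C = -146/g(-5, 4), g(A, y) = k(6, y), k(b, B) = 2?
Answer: 64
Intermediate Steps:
V = -9 (V = -2 - 7 = -9)
g(A, y) = 2
n(I) = I**2 (n(I) = I*I = I**2)
C = -73 (C = -146/2 = -146*1/2 = -73)
(C + n(V))**2 = (-73 + (-9)**2)**2 = (-73 + 81)**2 = 8**2 = 64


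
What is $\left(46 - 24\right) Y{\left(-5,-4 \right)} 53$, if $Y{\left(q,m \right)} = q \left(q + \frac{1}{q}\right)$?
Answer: $30316$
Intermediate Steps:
$\left(46 - 24\right) Y{\left(-5,-4 \right)} 53 = \left(46 - 24\right) \left(1 + \left(-5\right)^{2}\right) 53 = 22 \left(1 + 25\right) 53 = 22 \cdot 26 \cdot 53 = 572 \cdot 53 = 30316$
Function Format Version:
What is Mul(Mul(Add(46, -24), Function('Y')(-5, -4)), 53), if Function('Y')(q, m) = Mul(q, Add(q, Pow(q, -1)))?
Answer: 30316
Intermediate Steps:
Mul(Mul(Add(46, -24), Function('Y')(-5, -4)), 53) = Mul(Mul(Add(46, -24), Add(1, Pow(-5, 2))), 53) = Mul(Mul(22, Add(1, 25)), 53) = Mul(Mul(22, 26), 53) = Mul(572, 53) = 30316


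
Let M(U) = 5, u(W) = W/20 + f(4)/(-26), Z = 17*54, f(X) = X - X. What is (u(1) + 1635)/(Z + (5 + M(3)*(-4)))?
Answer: 32701/18060 ≈ 1.8107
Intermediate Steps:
f(X) = 0
Z = 918
u(W) = W/20 (u(W) = W/20 + 0/(-26) = W*(1/20) + 0*(-1/26) = W/20 + 0 = W/20)
(u(1) + 1635)/(Z + (5 + M(3)*(-4))) = ((1/20)*1 + 1635)/(918 + (5 + 5*(-4))) = (1/20 + 1635)/(918 + (5 - 20)) = 32701/(20*(918 - 15)) = (32701/20)/903 = (32701/20)*(1/903) = 32701/18060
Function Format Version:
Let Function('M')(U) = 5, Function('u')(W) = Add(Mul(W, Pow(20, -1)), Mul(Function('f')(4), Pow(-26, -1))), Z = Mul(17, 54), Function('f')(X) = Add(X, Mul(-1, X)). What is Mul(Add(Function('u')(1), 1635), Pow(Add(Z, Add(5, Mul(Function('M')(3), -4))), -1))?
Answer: Rational(32701, 18060) ≈ 1.8107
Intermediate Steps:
Function('f')(X) = 0
Z = 918
Function('u')(W) = Mul(Rational(1, 20), W) (Function('u')(W) = Add(Mul(W, Pow(20, -1)), Mul(0, Pow(-26, -1))) = Add(Mul(W, Rational(1, 20)), Mul(0, Rational(-1, 26))) = Add(Mul(Rational(1, 20), W), 0) = Mul(Rational(1, 20), W))
Mul(Add(Function('u')(1), 1635), Pow(Add(Z, Add(5, Mul(Function('M')(3), -4))), -1)) = Mul(Add(Mul(Rational(1, 20), 1), 1635), Pow(Add(918, Add(5, Mul(5, -4))), -1)) = Mul(Add(Rational(1, 20), 1635), Pow(Add(918, Add(5, -20)), -1)) = Mul(Rational(32701, 20), Pow(Add(918, -15), -1)) = Mul(Rational(32701, 20), Pow(903, -1)) = Mul(Rational(32701, 20), Rational(1, 903)) = Rational(32701, 18060)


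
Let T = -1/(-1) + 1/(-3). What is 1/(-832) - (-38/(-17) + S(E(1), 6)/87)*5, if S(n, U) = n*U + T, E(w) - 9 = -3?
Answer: -49042517/3691584 ≈ -13.285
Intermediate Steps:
T = ⅔ (T = -1*(-1) + 1*(-⅓) = 1 - ⅓ = ⅔ ≈ 0.66667)
E(w) = 6 (E(w) = 9 - 3 = 6)
S(n, U) = ⅔ + U*n (S(n, U) = n*U + ⅔ = U*n + ⅔ = ⅔ + U*n)
1/(-832) - (-38/(-17) + S(E(1), 6)/87)*5 = 1/(-832) - (-38/(-17) + (⅔ + 6*6)/87)*5 = -1/832 - (-38*(-1/17) + (⅔ + 36)*(1/87))*5 = -1/832 - (38/17 + (110/3)*(1/87))*5 = -1/832 - (38/17 + 110/261)*5 = -1/832 - 11788*5/4437 = -1/832 - 1*58940/4437 = -1/832 - 58940/4437 = -49042517/3691584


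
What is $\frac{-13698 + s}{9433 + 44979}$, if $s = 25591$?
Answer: $\frac{11893}{54412} \approx 0.21857$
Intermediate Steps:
$\frac{-13698 + s}{9433 + 44979} = \frac{-13698 + 25591}{9433 + 44979} = \frac{11893}{54412}$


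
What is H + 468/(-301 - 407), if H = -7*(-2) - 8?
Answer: 315/59 ≈ 5.3390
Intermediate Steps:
H = 6 (H = 14 - 8 = 6)
H + 468/(-301 - 407) = 6 + 468/(-301 - 407) = 6 + 468/(-708) = 6 + 468*(-1/708) = 6 - 39/59 = 315/59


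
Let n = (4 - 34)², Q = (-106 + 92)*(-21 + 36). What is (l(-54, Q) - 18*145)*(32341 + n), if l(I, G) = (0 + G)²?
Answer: 1379169090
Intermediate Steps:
Q = -210 (Q = -14*15 = -210)
l(I, G) = G²
n = 900 (n = (-30)² = 900)
(l(-54, Q) - 18*145)*(32341 + n) = ((-210)² - 18*145)*(32341 + 900) = (44100 - 2610)*33241 = 41490*33241 = 1379169090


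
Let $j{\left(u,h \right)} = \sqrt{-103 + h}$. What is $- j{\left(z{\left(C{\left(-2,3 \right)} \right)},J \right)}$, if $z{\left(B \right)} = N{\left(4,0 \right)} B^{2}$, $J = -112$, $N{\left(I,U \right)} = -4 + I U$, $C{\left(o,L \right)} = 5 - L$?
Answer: $- i \sqrt{215} \approx - 14.663 i$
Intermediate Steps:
$z{\left(B \right)} = - 4 B^{2}$ ($z{\left(B \right)} = \left(-4 + 4 \cdot 0\right) B^{2} = \left(-4 + 0\right) B^{2} = - 4 B^{2}$)
$- j{\left(z{\left(C{\left(-2,3 \right)} \right)},J \right)} = - \sqrt{-103 - 112} = - \sqrt{-215} = - i \sqrt{215}$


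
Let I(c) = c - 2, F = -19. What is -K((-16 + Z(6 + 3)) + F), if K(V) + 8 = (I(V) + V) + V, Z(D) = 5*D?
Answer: -20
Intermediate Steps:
I(c) = -2 + c
K(V) = -10 + 3*V (K(V) = -8 + (((-2 + V) + V) + V) = -8 + ((-2 + 2*V) + V) = -8 + (-2 + 3*V) = -10 + 3*V)
-K((-16 + Z(6 + 3)) + F) = -(-10 + 3*((-16 + 5*(6 + 3)) - 19)) = -(-10 + 3*((-16 + 5*9) - 19)) = -(-10 + 3*((-16 + 45) - 19)) = -(-10 + 3*(29 - 19)) = -(-10 + 3*10) = -(-10 + 30) = -1*20 = -20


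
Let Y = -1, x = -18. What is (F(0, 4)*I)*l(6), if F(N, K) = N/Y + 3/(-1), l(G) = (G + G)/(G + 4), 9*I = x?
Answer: 36/5 ≈ 7.2000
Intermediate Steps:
I = -2 (I = (⅑)*(-18) = -2)
l(G) = 2*G/(4 + G) (l(G) = (2*G)/(4 + G) = 2*G/(4 + G))
F(N, K) = -3 - N (F(N, K) = N/(-1) + 3/(-1) = N*(-1) + 3*(-1) = -N - 3 = -3 - N)
(F(0, 4)*I)*l(6) = ((-3 - 1*0)*(-2))*(2*6/(4 + 6)) = ((-3 + 0)*(-2))*(2*6/10) = (-3*(-2))*(2*6*(⅒)) = 6*(6/5) = 36/5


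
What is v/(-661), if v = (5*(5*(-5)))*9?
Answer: 1125/661 ≈ 1.7020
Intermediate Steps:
v = -1125 (v = (5*(-25))*9 = -125*9 = -1125)
v/(-661) = -1125/(-661) = -1125*(-1/661) = 1125/661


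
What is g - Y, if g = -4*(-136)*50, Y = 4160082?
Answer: -4132882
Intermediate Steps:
g = 27200 (g = 544*50 = 27200)
g - Y = 27200 - 1*4160082 = 27200 - 4160082 = -4132882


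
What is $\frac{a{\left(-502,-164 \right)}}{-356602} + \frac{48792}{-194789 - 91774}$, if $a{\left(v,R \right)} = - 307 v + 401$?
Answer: $- \frac{20559202243}{34062979642} \approx -0.60356$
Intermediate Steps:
$a{\left(v,R \right)} = 401 - 307 v$
$\frac{a{\left(-502,-164 \right)}}{-356602} + \frac{48792}{-194789 - 91774} = \frac{401 - -154114}{-356602} + \frac{48792}{-194789 - 91774} = \left(401 + 154114\right) \left(- \frac{1}{356602}\right) + \frac{48792}{-286563} = 154515 \left(- \frac{1}{356602}\right) + 48792 \left(- \frac{1}{286563}\right) = - \frac{154515}{356602} - \frac{16264}{95521} = - \frac{20559202243}{34062979642}$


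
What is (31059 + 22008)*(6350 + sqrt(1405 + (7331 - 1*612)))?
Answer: 336975450 + 106134*sqrt(2031) ≈ 3.4176e+8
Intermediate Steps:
(31059 + 22008)*(6350 + sqrt(1405 + (7331 - 1*612))) = 53067*(6350 + sqrt(1405 + (7331 - 612))) = 53067*(6350 + sqrt(1405 + 6719)) = 53067*(6350 + sqrt(8124)) = 53067*(6350 + 2*sqrt(2031)) = 336975450 + 106134*sqrt(2031)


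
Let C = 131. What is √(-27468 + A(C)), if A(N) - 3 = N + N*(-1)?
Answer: I*√27465 ≈ 165.73*I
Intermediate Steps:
A(N) = 3 (A(N) = 3 + (N + N*(-1)) = 3 + (N - N) = 3 + 0 = 3)
√(-27468 + A(C)) = √(-27468 + 3) = √(-27465) = I*√27465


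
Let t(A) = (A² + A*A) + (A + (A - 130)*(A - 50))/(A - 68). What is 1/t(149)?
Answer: 81/3598592 ≈ 2.2509e-5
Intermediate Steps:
t(A) = 2*A² + (A + (-130 + A)*(-50 + A))/(-68 + A) (t(A) = (A² + A²) + (A + (-130 + A)*(-50 + A))/(-68 + A) = 2*A² + (A + (-130 + A)*(-50 + A))/(-68 + A))
1/t(149) = 1/((6500 - 179*149 - 135*149² + 2*149³)/(-68 + 149)) = 1/((6500 - 26671 - 135*22201 + 2*3307949)/81) = 1/((6500 - 26671 - 2997135 + 6615898)/81) = 1/((1/81)*3598592) = 1/(3598592/81) = 81/3598592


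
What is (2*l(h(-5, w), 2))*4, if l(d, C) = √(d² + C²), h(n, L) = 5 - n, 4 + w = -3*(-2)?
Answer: 16*√26 ≈ 81.584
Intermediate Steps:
w = 2 (w = -4 - 3*(-2) = -4 + 6 = 2)
l(d, C) = √(C² + d²)
(2*l(h(-5, w), 2))*4 = (2*√(2² + (5 - 1*(-5))²))*4 = (2*√(4 + (5 + 5)²))*4 = (2*√(4 + 10²))*4 = (2*√(4 + 100))*4 = (2*√104)*4 = (2*(2*√26))*4 = (4*√26)*4 = 16*√26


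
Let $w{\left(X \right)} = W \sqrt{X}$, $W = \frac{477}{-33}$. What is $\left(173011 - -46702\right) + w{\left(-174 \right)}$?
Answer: $219713 - \frac{159 i \sqrt{174}}{11} \approx 2.1971 \cdot 10^{5} - 190.67 i$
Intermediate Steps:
$W = - \frac{159}{11}$ ($W = 477 \left(- \frac{1}{33}\right) = - \frac{159}{11} \approx -14.455$)
$w{\left(X \right)} = - \frac{159 \sqrt{X}}{11}$
$\left(173011 - -46702\right) + w{\left(-174 \right)} = \left(173011 - -46702\right) - \frac{159 \sqrt{-174}}{11} = \left(173011 + \left(-108886 + 155588\right)\right) - \frac{159 i \sqrt{174}}{11} = \left(173011 + 46702\right) - \frac{159 i \sqrt{174}}{11} = 219713 - \frac{159 i \sqrt{174}}{11}$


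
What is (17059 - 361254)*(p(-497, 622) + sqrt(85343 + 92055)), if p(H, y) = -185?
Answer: 63676075 - 344195*sqrt(177398) ≈ -8.1294e+7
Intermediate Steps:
(17059 - 361254)*(p(-497, 622) + sqrt(85343 + 92055)) = (17059 - 361254)*(-185 + sqrt(85343 + 92055)) = -344195*(-185 + sqrt(177398)) = 63676075 - 344195*sqrt(177398)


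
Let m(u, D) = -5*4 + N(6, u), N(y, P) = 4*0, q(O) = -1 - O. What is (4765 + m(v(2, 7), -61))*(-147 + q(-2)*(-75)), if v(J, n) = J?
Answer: -1053390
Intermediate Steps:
N(y, P) = 0
m(u, D) = -20 (m(u, D) = -5*4 + 0 = -20 + 0 = -20)
(4765 + m(v(2, 7), -61))*(-147 + q(-2)*(-75)) = (4765 - 20)*(-147 + (-1 - 1*(-2))*(-75)) = 4745*(-147 + (-1 + 2)*(-75)) = 4745*(-147 + 1*(-75)) = 4745*(-147 - 75) = 4745*(-222) = -1053390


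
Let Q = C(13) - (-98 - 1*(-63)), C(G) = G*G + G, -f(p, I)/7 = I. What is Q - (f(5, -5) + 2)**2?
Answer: -1152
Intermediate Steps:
f(p, I) = -7*I
C(G) = G + G**2 (C(G) = G**2 + G = G + G**2)
Q = 217 (Q = 13*(1 + 13) - (-98 - 1*(-63)) = 13*14 - (-98 + 63) = 182 - 1*(-35) = 182 + 35 = 217)
Q - (f(5, -5) + 2)**2 = 217 - (-7*(-5) + 2)**2 = 217 - (35 + 2)**2 = 217 - 1*37**2 = 217 - 1*1369 = 217 - 1369 = -1152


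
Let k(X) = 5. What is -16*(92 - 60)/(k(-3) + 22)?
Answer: -512/27 ≈ -18.963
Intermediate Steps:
-16*(92 - 60)/(k(-3) + 22) = -16*(92 - 60)/(5 + 22) = -512/27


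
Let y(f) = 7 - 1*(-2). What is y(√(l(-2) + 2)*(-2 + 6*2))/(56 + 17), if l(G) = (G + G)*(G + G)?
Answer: 9/73 ≈ 0.12329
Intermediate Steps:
l(G) = 4*G² (l(G) = (2*G)*(2*G) = 4*G²)
y(f) = 9 (y(f) = 7 + 2 = 9)
y(√(l(-2) + 2)*(-2 + 6*2))/(56 + 17) = 9/(56 + 17) = 9/73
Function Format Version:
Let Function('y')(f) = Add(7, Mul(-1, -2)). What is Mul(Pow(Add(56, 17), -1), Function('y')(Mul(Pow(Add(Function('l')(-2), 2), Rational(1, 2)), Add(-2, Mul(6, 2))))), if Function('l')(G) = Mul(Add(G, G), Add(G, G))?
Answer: Rational(9, 73) ≈ 0.12329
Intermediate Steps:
Function('l')(G) = Mul(4, Pow(G, 2)) (Function('l')(G) = Mul(Mul(2, G), Mul(2, G)) = Mul(4, Pow(G, 2)))
Function('y')(f) = 9 (Function('y')(f) = Add(7, 2) = 9)
Mul(Pow(Add(56, 17), -1), Function('y')(Mul(Pow(Add(Function('l')(-2), 2), Rational(1, 2)), Add(-2, Mul(6, 2))))) = Mul(Pow(Add(56, 17), -1), 9) = Mul(Pow(73, -1), 9) = Mul(Rational(1, 73), 9) = Rational(9, 73)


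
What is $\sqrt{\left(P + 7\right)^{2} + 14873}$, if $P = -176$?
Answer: $3 \sqrt{4826} \approx 208.41$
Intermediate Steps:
$\sqrt{\left(P + 7\right)^{2} + 14873} = \sqrt{\left(-176 + 7\right)^{2} + 14873} = \sqrt{\left(-169\right)^{2} + 14873} = \sqrt{28561 + 14873} = \sqrt{43434} = 3 \sqrt{4826}$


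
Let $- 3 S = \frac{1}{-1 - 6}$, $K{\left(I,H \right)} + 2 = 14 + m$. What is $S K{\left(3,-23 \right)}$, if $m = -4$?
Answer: $\frac{8}{21} \approx 0.38095$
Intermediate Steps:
$K{\left(I,H \right)} = 8$ ($K{\left(I,H \right)} = -2 + \left(14 - 4\right) = -2 + 10 = 8$)
$S = \frac{1}{21}$ ($S = - \frac{1}{3 \left(-1 - 6\right)} = - \frac{1}{3 \left(-7\right)} = \left(- \frac{1}{3}\right) \left(- \frac{1}{7}\right) = \frac{1}{21} \approx 0.047619$)
$S K{\left(3,-23 \right)} = \frac{1}{21} \cdot 8 = \frac{8}{21}$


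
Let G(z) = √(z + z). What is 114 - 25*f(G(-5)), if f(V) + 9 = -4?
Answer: 439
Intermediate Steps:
G(z) = √2*√z (G(z) = √(2*z) = √2*√z)
f(V) = -13 (f(V) = -9 - 4 = -13)
114 - 25*f(G(-5)) = 114 - 25*(-13) = 114 + 325 = 439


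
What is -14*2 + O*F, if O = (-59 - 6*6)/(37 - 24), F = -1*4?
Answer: 16/13 ≈ 1.2308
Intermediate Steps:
F = -4
O = -95/13 (O = (-59 - 36)/13 = -95*1/13 = -95/13 ≈ -7.3077)
-14*2 + O*F = -14*2 - 95/13*(-4) = -28 + 380/13 = 16/13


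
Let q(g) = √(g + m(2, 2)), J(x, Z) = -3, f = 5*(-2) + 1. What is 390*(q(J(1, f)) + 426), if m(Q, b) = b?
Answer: 166140 + 390*I ≈ 1.6614e+5 + 390.0*I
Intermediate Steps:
f = -9 (f = -10 + 1 = -9)
q(g) = √(2 + g) (q(g) = √(g + 2) = √(2 + g))
390*(q(J(1, f)) + 426) = 390*(√(2 - 3) + 426) = 390*(√(-1) + 426) = 390*(I + 426) = 390*(426 + I) = 166140 + 390*I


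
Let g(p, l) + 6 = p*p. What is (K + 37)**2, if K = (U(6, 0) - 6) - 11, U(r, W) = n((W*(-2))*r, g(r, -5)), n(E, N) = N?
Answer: 2500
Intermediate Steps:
g(p, l) = -6 + p**2 (g(p, l) = -6 + p*p = -6 + p**2)
U(r, W) = -6 + r**2
K = 13 (K = ((-6 + 6**2) - 6) - 11 = ((-6 + 36) - 6) - 11 = (30 - 6) - 11 = 24 - 11 = 13)
(K + 37)**2 = (13 + 37)**2 = 50**2 = 2500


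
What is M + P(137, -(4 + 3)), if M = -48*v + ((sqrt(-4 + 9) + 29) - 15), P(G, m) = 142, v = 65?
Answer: -2964 + sqrt(5) ≈ -2961.8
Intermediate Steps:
M = -3106 + sqrt(5) (M = -48*65 + ((sqrt(-4 + 9) + 29) - 15) = -3120 + ((sqrt(5) + 29) - 15) = -3120 + ((29 + sqrt(5)) - 15) = -3120 + (14 + sqrt(5)) = -3106 + sqrt(5) ≈ -3103.8)
M + P(137, -(4 + 3)) = (-3106 + sqrt(5)) + 142 = -2964 + sqrt(5)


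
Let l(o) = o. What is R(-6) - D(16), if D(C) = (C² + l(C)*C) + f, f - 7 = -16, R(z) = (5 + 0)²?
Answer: -478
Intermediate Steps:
R(z) = 25 (R(z) = 5² = 25)
f = -9 (f = 7 - 16 = -9)
D(C) = -9 + 2*C² (D(C) = (C² + C*C) - 9 = (C² + C²) - 9 = 2*C² - 9 = -9 + 2*C²)
R(-6) - D(16) = 25 - (-9 + 2*16²) = 25 - (-9 + 2*256) = 25 - (-9 + 512) = 25 - 1*503 = 25 - 503 = -478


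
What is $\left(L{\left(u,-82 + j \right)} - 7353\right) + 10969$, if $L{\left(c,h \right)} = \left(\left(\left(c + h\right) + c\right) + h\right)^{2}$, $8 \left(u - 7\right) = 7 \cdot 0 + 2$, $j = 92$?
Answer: $\frac{19225}{4} \approx 4806.3$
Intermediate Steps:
$u = \frac{29}{4}$ ($u = 7 + \frac{7 \cdot 0 + 2}{8} = 7 + \frac{0 + 2}{8} = 7 + \frac{1}{8} \cdot 2 = 7 + \frac{1}{4} = \frac{29}{4} \approx 7.25$)
$L{\left(c,h \right)} = \left(2 c + 2 h\right)^{2}$ ($L{\left(c,h \right)} = \left(\left(h + 2 c\right) + h\right)^{2} = \left(2 c + 2 h\right)^{2}$)
$\left(L{\left(u,-82 + j \right)} - 7353\right) + 10969 = \left(4 \left(\frac{29}{4} + \left(-82 + 92\right)\right)^{2} - 7353\right) + 10969 = \left(4 \left(\frac{29}{4} + 10\right)^{2} - 7353\right) + 10969 = \left(4 \left(\frac{69}{4}\right)^{2} - 7353\right) + 10969 = \left(4 \cdot \frac{4761}{16} - 7353\right) + 10969 = \left(\frac{4761}{4} - 7353\right) + 10969 = - \frac{24651}{4} + 10969 = \frac{19225}{4}$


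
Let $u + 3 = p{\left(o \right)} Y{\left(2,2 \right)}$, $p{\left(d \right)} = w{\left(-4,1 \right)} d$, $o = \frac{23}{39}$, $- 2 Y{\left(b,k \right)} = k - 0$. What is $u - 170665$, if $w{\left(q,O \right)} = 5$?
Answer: $- \frac{6656167}{39} \approx -1.7067 \cdot 10^{5}$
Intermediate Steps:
$Y{\left(b,k \right)} = - \frac{k}{2}$ ($Y{\left(b,k \right)} = - \frac{k - 0}{2} = - \frac{k + 0}{2} = - \frac{k}{2}$)
$o = \frac{23}{39}$ ($o = 23 \cdot \frac{1}{39} = \frac{23}{39} \approx 0.58974$)
$p{\left(d \right)} = 5 d$
$u = - \frac{232}{39}$ ($u = -3 + 5 \cdot \frac{23}{39} \left(\left(- \frac{1}{2}\right) 2\right) = -3 + \frac{115}{39} \left(-1\right) = -3 - \frac{115}{39} = - \frac{232}{39} \approx -5.9487$)
$u - 170665 = - \frac{232}{39} - 170665 = - \frac{6656167}{39}$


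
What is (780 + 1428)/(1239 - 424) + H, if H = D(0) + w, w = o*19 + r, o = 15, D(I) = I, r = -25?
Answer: 214108/815 ≈ 262.71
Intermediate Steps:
w = 260 (w = 15*19 - 25 = 285 - 25 = 260)
H = 260 (H = 0 + 260 = 260)
(780 + 1428)/(1239 - 424) + H = (780 + 1428)/(1239 - 424) + 260 = 2208/815 + 260 = 214108/815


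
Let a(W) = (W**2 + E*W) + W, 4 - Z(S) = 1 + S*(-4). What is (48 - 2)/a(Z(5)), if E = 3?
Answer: 2/27 ≈ 0.074074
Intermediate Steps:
Z(S) = 3 + 4*S (Z(S) = 4 - (1 + S*(-4)) = 4 - (1 - 4*S) = 4 + (-1 + 4*S) = 3 + 4*S)
a(W) = W**2 + 4*W (a(W) = (W**2 + 3*W) + W = W**2 + 4*W)
(48 - 2)/a(Z(5)) = (48 - 2)/(((3 + 4*5)*(4 + (3 + 4*5)))) = 46/(((3 + 20)*(4 + (3 + 20)))) = 46/((23*(4 + 23))) = 46/((23*27)) = 46/621 = 46*(1/621) = 2/27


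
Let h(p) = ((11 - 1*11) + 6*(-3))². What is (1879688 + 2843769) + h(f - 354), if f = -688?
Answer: 4723781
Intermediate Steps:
h(p) = 324 (h(p) = ((11 - 11) - 18)² = (0 - 18)² = (-18)² = 324)
(1879688 + 2843769) + h(f - 354) = (1879688 + 2843769) + 324 = 4723457 + 324 = 4723781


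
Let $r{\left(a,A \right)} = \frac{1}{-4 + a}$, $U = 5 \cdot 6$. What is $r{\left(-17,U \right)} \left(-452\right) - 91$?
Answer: $- \frac{1459}{21} \approx -69.476$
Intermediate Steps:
$U = 30$
$r{\left(-17,U \right)} \left(-452\right) - 91 = \frac{1}{-4 - 17} \left(-452\right) - 91 = \frac{1}{-21} \left(-452\right) - 91 = \left(- \frac{1}{21}\right) \left(-452\right) - 91 = \frac{452}{21} - 91 = - \frac{1459}{21}$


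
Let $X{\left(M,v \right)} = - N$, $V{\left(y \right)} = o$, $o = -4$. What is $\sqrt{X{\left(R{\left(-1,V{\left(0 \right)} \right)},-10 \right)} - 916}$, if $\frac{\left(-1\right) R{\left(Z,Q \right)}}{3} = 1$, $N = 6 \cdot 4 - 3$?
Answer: $i \sqrt{937} \approx 30.61 i$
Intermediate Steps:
$V{\left(y \right)} = -4$
$N = 21$ ($N = 24 - 3 = 21$)
$R{\left(Z,Q \right)} = -3$ ($R{\left(Z,Q \right)} = \left(-3\right) 1 = -3$)
$X{\left(M,v \right)} = -21$ ($X{\left(M,v \right)} = \left(-1\right) 21 = -21$)
$\sqrt{X{\left(R{\left(-1,V{\left(0 \right)} \right)},-10 \right)} - 916} = \sqrt{-21 - 916} = \sqrt{-937} = i \sqrt{937}$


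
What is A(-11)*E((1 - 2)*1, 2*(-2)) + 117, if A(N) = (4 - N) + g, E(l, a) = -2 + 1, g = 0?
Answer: 102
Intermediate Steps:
E(l, a) = -1
A(N) = 4 - N (A(N) = (4 - N) + 0 = 4 - N)
A(-11)*E((1 - 2)*1, 2*(-2)) + 117 = (4 - 1*(-11))*(-1) + 117 = (4 + 11)*(-1) + 117 = 15*(-1) + 117 = -15 + 117 = 102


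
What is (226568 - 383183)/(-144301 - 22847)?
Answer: 52205/55716 ≈ 0.93698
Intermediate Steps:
(226568 - 383183)/(-144301 - 22847) = -156615/(-167148) = -156615*(-1/167148) = 52205/55716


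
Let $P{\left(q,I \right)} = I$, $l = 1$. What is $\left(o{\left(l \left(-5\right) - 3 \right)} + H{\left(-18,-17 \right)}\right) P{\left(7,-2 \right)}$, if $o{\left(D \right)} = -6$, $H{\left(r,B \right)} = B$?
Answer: $46$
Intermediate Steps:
$\left(o{\left(l \left(-5\right) - 3 \right)} + H{\left(-18,-17 \right)}\right) P{\left(7,-2 \right)} = \left(-6 - 17\right) \left(-2\right) = \left(-23\right) \left(-2\right) = 46$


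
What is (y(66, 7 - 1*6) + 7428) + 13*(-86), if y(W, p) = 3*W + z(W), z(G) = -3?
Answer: 6505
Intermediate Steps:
y(W, p) = -3 + 3*W (y(W, p) = 3*W - 3 = -3 + 3*W)
(y(66, 7 - 1*6) + 7428) + 13*(-86) = ((-3 + 3*66) + 7428) + 13*(-86) = ((-3 + 198) + 7428) - 1118 = (195 + 7428) - 1118 = 7623 - 1118 = 6505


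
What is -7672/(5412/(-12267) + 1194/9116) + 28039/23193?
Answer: 3316486104895213/134090306307 ≈ 24733.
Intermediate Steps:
-7672/(5412/(-12267) + 1194/9116) + 28039/23193 = -7672/(5412*(-1/12267) + 1194*(1/9116)) + 28039*(1/23193) = -7672/(-1804/4089 + 597/4558) + 28039/23193 = -7672/(-5781499/18637662) + 28039/23193 = -7672*(-18637662/5781499) + 28039/23193 = 142988142864/5781499 + 28039/23193 = 3316486104895213/134090306307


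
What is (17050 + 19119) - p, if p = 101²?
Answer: 25968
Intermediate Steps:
p = 10201
(17050 + 19119) - p = (17050 + 19119) - 1*10201 = 36169 - 10201 = 25968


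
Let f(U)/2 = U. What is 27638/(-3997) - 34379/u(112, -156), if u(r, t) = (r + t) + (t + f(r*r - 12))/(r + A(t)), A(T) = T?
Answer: 1326062875/26823867 ≈ 49.436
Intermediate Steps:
f(U) = 2*U
u(r, t) = r + t + (-24 + t + 2*r²)/(r + t) (u(r, t) = (r + t) + (t + 2*(r*r - 12))/(r + t) = (r + t) + (t + 2*(r² - 12))/(r + t) = (r + t) + (t + 2*(-12 + r²))/(r + t) = (r + t) + (t + (-24 + 2*r²))/(r + t) = (r + t) + (-24 + t + 2*r²)/(r + t) = r + t + (-24 + t + 2*r²)/(r + t))
27638/(-3997) - 34379/u(112, -156) = 27638/(-3997) - 34379*(112 - 156)/(-24 - 156 + (-156)² + 3*112² + 2*112*(-156)) = 27638*(-1/3997) - 34379*(-44/(-24 - 156 + 24336 + 3*12544 - 34944)) = -27638/3997 - 34379*(-44/(-24 - 156 + 24336 + 37632 - 34944)) = -27638/3997 - 34379/((-1/44*26844)) = -27638/3997 - 34379/(-6711/11) = -27638/3997 - 34379*(-11/6711) = -27638/3997 + 378169/6711 = 1326062875/26823867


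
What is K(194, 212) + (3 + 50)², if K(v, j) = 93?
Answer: 2902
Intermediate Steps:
K(194, 212) + (3 + 50)² = 93 + (3 + 50)² = 93 + 53² = 93 + 2809 = 2902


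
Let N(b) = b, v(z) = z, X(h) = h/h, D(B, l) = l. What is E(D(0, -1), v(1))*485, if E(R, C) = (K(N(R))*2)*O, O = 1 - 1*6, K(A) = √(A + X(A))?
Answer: 0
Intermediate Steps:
X(h) = 1
K(A) = √(1 + A) (K(A) = √(A + 1) = √(1 + A))
O = -5 (O = 1 - 6 = -5)
E(R, C) = -10*√(1 + R) (E(R, C) = (√(1 + R)*2)*(-5) = (2*√(1 + R))*(-5) = -10*√(1 + R))
E(D(0, -1), v(1))*485 = -10*√(1 - 1)*485 = -10*√0*485 = -10*0*485 = 0*485 = 0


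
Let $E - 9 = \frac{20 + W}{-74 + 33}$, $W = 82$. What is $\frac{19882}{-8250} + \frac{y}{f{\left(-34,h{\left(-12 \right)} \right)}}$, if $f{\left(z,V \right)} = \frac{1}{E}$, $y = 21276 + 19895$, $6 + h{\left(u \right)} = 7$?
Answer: $\frac{45344302544}{169125} \approx 2.6811 \cdot 10^{5}$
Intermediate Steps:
$h{\left(u \right)} = 1$ ($h{\left(u \right)} = -6 + 7 = 1$)
$y = 41171$
$E = \frac{267}{41}$ ($E = 9 + \frac{20 + 82}{-74 + 33} = 9 + \frac{102}{-41} = 9 + 102 \left(- \frac{1}{41}\right) = 9 - \frac{102}{41} = \frac{267}{41} \approx 6.5122$)
$f{\left(z,V \right)} = \frac{41}{267}$ ($f{\left(z,V \right)} = \frac{1}{\frac{267}{41}} = \frac{41}{267}$)
$\frac{19882}{-8250} + \frac{y}{f{\left(-34,h{\left(-12 \right)} \right)}} = \frac{19882}{-8250} + \frac{41171}{\frac{41}{267}} = 19882 \left(- \frac{1}{8250}\right) + 41171 \cdot \frac{267}{41} = - \frac{9941}{4125} + \frac{10992657}{41} = \frac{45344302544}{169125}$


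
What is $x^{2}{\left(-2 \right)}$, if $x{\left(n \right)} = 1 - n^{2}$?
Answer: $9$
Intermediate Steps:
$x^{2}{\left(-2 \right)} = \left(1 - \left(-2\right)^{2}\right)^{2} = \left(1 - 4\right)^{2} = \left(-3\right)^{2} = 9$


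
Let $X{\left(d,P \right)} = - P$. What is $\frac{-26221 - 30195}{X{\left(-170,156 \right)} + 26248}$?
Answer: $- \frac{14104}{6523} \approx -2.1622$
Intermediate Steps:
$\frac{-26221 - 30195}{X{\left(-170,156 \right)} + 26248} = \frac{-26221 - 30195}{\left(-1\right) 156 + 26248} = - \frac{56416}{-156 + 26248} = - \frac{56416}{26092} = \left(-56416\right) \frac{1}{26092} = - \frac{14104}{6523}$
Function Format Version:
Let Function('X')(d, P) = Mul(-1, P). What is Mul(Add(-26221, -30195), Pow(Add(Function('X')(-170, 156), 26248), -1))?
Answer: Rational(-14104, 6523) ≈ -2.1622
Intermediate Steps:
Mul(Add(-26221, -30195), Pow(Add(Function('X')(-170, 156), 26248), -1)) = Mul(Add(-26221, -30195), Pow(Add(Mul(-1, 156), 26248), -1)) = Mul(-56416, Pow(Add(-156, 26248), -1)) = Mul(-56416, Pow(26092, -1)) = Mul(-56416, Rational(1, 26092)) = Rational(-14104, 6523)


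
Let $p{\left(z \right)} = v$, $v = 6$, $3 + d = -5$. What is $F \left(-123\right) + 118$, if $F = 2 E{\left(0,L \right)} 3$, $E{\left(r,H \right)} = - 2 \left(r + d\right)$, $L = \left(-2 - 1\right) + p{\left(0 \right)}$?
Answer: $-11690$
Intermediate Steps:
$d = -8$ ($d = -3 - 5 = -8$)
$p{\left(z \right)} = 6$
$L = 3$ ($L = \left(-2 - 1\right) + 6 = -3 + 6 = 3$)
$E{\left(r,H \right)} = 16 - 2 r$ ($E{\left(r,H \right)} = - 2 \left(r - 8\right) = - 2 \left(-8 + r\right) = 16 - 2 r$)
$F = 96$ ($F = 2 \left(16 - 0\right) 3 = 2 \left(16 + 0\right) 3 = 2 \cdot 16 \cdot 3 = 32 \cdot 3 = 96$)
$F \left(-123\right) + 118 = 96 \left(-123\right) + 118 = -11808 + 118 = -11690$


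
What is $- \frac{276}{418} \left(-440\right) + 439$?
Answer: $\frac{13861}{19} \approx 729.53$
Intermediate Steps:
$- \frac{276}{418} \left(-440\right) + 439 = \left(-276\right) \frac{1}{418} \left(-440\right) + 439 = \left(- \frac{138}{209}\right) \left(-440\right) + 439 = \frac{5520}{19} + 439 = \frac{13861}{19}$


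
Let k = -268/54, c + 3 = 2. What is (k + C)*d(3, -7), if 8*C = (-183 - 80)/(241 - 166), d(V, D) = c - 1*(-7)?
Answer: -29167/900 ≈ -32.408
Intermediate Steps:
c = -1 (c = -3 + 2 = -1)
d(V, D) = 6 (d(V, D) = -1 - 1*(-7) = -1 + 7 = 6)
C = -263/600 (C = ((-183 - 80)/(241 - 166))/8 = (-263/75)/8 = (-263*1/75)/8 = (1/8)*(-263/75) = -263/600 ≈ -0.43833)
k = -134/27 (k = -268*1/54 = -134/27 ≈ -4.9630)
(k + C)*d(3, -7) = (-134/27 - 263/600)*6 = -29167/5400*6 = -29167/900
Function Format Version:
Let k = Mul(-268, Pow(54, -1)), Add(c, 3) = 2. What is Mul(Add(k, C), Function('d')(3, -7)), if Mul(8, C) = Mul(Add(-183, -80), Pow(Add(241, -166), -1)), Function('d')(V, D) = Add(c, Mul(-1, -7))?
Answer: Rational(-29167, 900) ≈ -32.408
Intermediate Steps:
c = -1 (c = Add(-3, 2) = -1)
Function('d')(V, D) = 6 (Function('d')(V, D) = Add(-1, Mul(-1, -7)) = Add(-1, 7) = 6)
C = Rational(-263, 600) (C = Mul(Rational(1, 8), Mul(Add(-183, -80), Pow(Add(241, -166), -1))) = Mul(Rational(1, 8), Mul(-263, Pow(75, -1))) = Mul(Rational(1, 8), Mul(-263, Rational(1, 75))) = Mul(Rational(1, 8), Rational(-263, 75)) = Rational(-263, 600) ≈ -0.43833)
k = Rational(-134, 27) (k = Mul(-268, Rational(1, 54)) = Rational(-134, 27) ≈ -4.9630)
Mul(Add(k, C), Function('d')(3, -7)) = Mul(Add(Rational(-134, 27), Rational(-263, 600)), 6) = Mul(Rational(-29167, 5400), 6) = Rational(-29167, 900)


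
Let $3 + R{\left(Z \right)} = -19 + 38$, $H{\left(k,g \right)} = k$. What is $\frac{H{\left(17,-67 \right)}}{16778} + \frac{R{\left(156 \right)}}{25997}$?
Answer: $\frac{710397}{436177666} \approx 0.0016287$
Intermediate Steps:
$R{\left(Z \right)} = 16$ ($R{\left(Z \right)} = -3 + \left(-19 + 38\right) = -3 + 19 = 16$)
$\frac{H{\left(17,-67 \right)}}{16778} + \frac{R{\left(156 \right)}}{25997} = \frac{17}{16778} + \frac{16}{25997} = \frac{710397}{436177666}$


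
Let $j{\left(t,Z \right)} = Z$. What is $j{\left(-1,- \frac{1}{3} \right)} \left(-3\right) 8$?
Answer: $8$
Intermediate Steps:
$j{\left(-1,- \frac{1}{3} \right)} \left(-3\right) 8 = - \frac{1}{3} \left(-3\right) 8 = \left(-1\right) \frac{1}{3} \left(-3\right) 8 = \left(- \frac{1}{3}\right) \left(-3\right) 8 = 1 \cdot 8 = 8$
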